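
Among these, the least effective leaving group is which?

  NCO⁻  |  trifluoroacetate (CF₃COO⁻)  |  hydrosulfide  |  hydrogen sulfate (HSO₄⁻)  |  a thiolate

a thiolate

hydrogen sulfate (HSO₄⁻): pKₐ(H₂SO₄) ≈ -3
trifluoroacetate (CF₃COO⁻): pKₐ(CF₃COOH) ≈ 0.2
NCO⁻: pKₐ(HOCN) ≈ 3.5
hydrosulfide: pKₐ(H₂S) ≈ 7
a thiolate: pKₐ(RSH (a thiol)) ≈ 10.5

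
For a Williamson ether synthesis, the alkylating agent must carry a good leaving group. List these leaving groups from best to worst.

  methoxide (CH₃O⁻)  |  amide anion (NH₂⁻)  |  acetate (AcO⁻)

The more stable X⁻ (or X) is on its own — i.e. the weaker a base it is — the better a leaving group it makes.
acetate (AcO⁻): pKₐ(CH₃COOH) ≈ 4.8 — resonance-stabilised but still a weak base
methoxide (CH₃O⁻): pKₐ(CH₃OH) ≈ 15.5
amide anion (NH₂⁻): pKₐ(NH₃) ≈ 38

acetate (AcO⁻) > methoxide (CH₃O⁻) > amide anion (NH₂⁻)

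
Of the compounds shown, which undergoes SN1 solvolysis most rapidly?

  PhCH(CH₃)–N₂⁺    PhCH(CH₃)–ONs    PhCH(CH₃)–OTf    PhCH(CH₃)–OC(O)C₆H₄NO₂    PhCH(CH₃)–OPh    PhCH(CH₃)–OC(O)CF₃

PhCH(CH₃)–N₂⁺

Identical carbon frameworks mean the comparison reduces to leaving-group quality.
Rank by basicity of the departing species: weakest base leaves most easily.
PhCH(CH₃)–N₂⁺ loses N₂: no meaningful conjugate acid; N₂ departs as an exceptionally stable neutral molecule
PhCH(CH₃)–OTf loses OTf⁻: pKₐ(CF₃SO₃H (triflic acid)) ≈ -14
PhCH(CH₃)–ONs loses ONs⁻: pKₐ(p-O₂NC₆H₄SO₃H) ≈ -3.5
PhCH(CH₃)–OC(O)CF₃ loses CF₃COO⁻: pKₐ(CF₃COOH) ≈ 0.2
PhCH(CH₃)–OC(O)C₆H₄NO₂ loses p-O₂N–C₆H₄–COO⁻: pKₐ(p-nitrobenzoic acid) ≈ 3.4
PhCH(CH₃)–OPh loses PhO⁻: pKₐ(C₆H₅OH (phenol)) ≈ 10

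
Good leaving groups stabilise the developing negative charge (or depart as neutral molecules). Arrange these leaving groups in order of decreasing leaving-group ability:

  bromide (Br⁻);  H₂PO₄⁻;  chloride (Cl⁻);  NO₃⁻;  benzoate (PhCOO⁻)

bromide (Br⁻) > chloride (Cl⁻) > NO₃⁻ > H₂PO₄⁻ > benzoate (PhCOO⁻)

Leaving-group ability tracks the stability of the departed species; conjugate-acid pKₐ is the usual yardstick (lower pKₐ → better LG).
bromide (Br⁻): pKₐ(HBr) ≈ -9
chloride (Cl⁻): pKₐ(HCl) ≈ -7
NO₃⁻: pKₐ(HNO₃) ≈ -1.3
H₂PO₄⁻: pKₐ(H₃PO₄) ≈ 2.1
benzoate (PhCOO⁻): pKₐ(C₆H₅COOH) ≈ 4.2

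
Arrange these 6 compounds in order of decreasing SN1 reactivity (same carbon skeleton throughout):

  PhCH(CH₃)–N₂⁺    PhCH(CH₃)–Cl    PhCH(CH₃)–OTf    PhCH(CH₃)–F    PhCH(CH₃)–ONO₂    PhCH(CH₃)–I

Same R in every case — rank the leaving groups.
The more stable X⁻ (or X) is on its own — i.e. the weaker a base it is — the better a leaving group it makes.
PhCH(CH₃)–N₂⁺ loses N₂: no meaningful conjugate acid; N₂ departs as an exceptionally stable neutral molecule
PhCH(CH₃)–OTf loses OTf⁻: pKₐ(CF₃SO₃H (triflic acid)) ≈ -14
PhCH(CH₃)–I loses I⁻: pKₐ(HI) ≈ -10
PhCH(CH₃)–Cl loses Cl⁻: pKₐ(HCl) ≈ -7
PhCH(CH₃)–ONO₂ loses NO₃⁻: pKₐ(HNO₃) ≈ -1.3
PhCH(CH₃)–F loses F⁻: pKₐ(HF) ≈ 3.2

PhCH(CH₃)–N₂⁺ > PhCH(CH₃)–OTf > PhCH(CH₃)–I > PhCH(CH₃)–Cl > PhCH(CH₃)–ONO₂ > PhCH(CH₃)–F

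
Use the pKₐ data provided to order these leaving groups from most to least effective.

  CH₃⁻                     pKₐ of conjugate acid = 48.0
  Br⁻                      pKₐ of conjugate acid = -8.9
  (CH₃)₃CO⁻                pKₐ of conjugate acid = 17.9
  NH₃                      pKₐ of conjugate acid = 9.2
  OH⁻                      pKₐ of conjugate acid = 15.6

Lower conjugate-acid pKₐ ⇒ weaker base ⇒ better leaving group.
Sorting by the given values: Br⁻ (-8.9), NH₃ (9.2), OH⁻ (15.6), (CH₃)₃CO⁻ (17.9), CH₃⁻ (48.0).

Br⁻ > NH₃ > OH⁻ > (CH₃)₃CO⁻ > CH₃⁻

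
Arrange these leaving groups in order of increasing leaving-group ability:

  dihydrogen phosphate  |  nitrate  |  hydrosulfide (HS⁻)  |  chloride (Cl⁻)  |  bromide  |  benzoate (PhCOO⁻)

hydrosulfide (HS⁻) < benzoate (PhCOO⁻) < dihydrogen phosphate < nitrate < chloride (Cl⁻) < bromide

bromide: pKₐ(HBr) ≈ -9 — weak base; good leaving group
chloride (Cl⁻): pKₐ(HCl) ≈ -7
nitrate: pKₐ(HNO₃) ≈ -1.3
dihydrogen phosphate: pKₐ(H₃PO₄) ≈ 2.1 — moderate base; biological leaving group after further activation
benzoate (PhCOO⁻): pKₐ(C₆H₅COOH) ≈ 4.2 — aryl carboxylate
hydrosulfide (HS⁻): pKₐ(H₂S) ≈ 7
The question asks for worst first, so the sequence is read in increasing leaving-group ability.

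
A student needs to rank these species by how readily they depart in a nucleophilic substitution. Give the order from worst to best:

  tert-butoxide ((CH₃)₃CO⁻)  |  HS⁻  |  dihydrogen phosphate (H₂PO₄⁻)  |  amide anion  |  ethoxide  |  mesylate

amide anion < tert-butoxide ((CH₃)₃CO⁻) < ethoxide < HS⁻ < dihydrogen phosphate (H₂PO₄⁻) < mesylate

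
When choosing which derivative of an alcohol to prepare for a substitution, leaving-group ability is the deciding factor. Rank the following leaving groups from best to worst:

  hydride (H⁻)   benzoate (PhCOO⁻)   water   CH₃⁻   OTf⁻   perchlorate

OTf⁻ > perchlorate > water > benzoate (PhCOO⁻) > hydride (H⁻) > CH₃⁻

The more stable X⁻ (or X) is on its own — i.e. the weaker a base it is — the better a leaving group it makes.
OTf⁻: pKₐ(CF₃SO₃H (triflic acid)) ≈ -14 — charge spread over three oxygens and a CF₃ group; the premier leaving group in synthesis
perchlorate: pKₐ(HClO₄) ≈ -10 — extremely weak base; rarely used for safety reasons
water: pKₐ(H₃O⁺) ≈ -1.7 — neutral; leaves from a protonated alcohol (R–OH₂⁺)
benzoate (PhCOO⁻): pKₐ(C₆H₅COOH) ≈ 4.2 — aryl carboxylate
hydride (H⁻): pKₐ(H₂) ≈ 36 — extremely strong base; leaves only in special hydride-transfer contexts
CH₃⁻: pKₐ(CH₄) ≈ 48 — unstabilised carbanion; the worst conceivable leaving group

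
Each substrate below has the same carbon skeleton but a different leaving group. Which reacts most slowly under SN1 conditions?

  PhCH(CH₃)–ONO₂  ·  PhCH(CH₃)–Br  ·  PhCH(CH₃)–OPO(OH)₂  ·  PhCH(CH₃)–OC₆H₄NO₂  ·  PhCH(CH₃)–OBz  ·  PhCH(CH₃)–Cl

PhCH(CH₃)–OC₆H₄NO₂

Identical carbon frameworks mean the comparison reduces to leaving-group quality.
Rank by basicity of the departing species: weakest base leaves most easily.
PhCH(CH₃)–Br loses Br⁻: pKₐ(HBr) ≈ -9
PhCH(CH₃)–Cl loses Cl⁻: pKₐ(HCl) ≈ -7
PhCH(CH₃)–ONO₂ loses NO₃⁻: pKₐ(HNO₃) ≈ -1.3
PhCH(CH₃)–OPO(OH)₂ loses H₂PO₄⁻: pKₐ(H₃PO₄) ≈ 2.1
PhCH(CH₃)–OBz loses PhCOO⁻: pKₐ(C₆H₅COOH) ≈ 4.2
PhCH(CH₃)–OC₆H₄NO₂ loses p-O₂N–C₆H₄–O⁻: pKₐ(p-nitrophenol) ≈ 7.2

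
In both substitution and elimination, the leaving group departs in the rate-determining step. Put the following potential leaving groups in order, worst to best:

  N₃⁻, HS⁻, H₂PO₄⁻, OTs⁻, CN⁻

CN⁻ < HS⁻ < N₃⁻ < H₂PO₄⁻ < OTs⁻

OTs⁻: pKₐ(p-CH₃C₆H₄SO₃H (TsOH)) ≈ -2.8 — resonance-delocalised arenesulfonate
H₂PO₄⁻: pKₐ(H₃PO₄) ≈ 2.1
N₃⁻: pKₐ(HN₃) ≈ 4.7
HS⁻: pKₐ(H₂S) ≈ 7 — larger and more polarisable than the oxygen analogue
CN⁻: pKₐ(HCN) ≈ 9.2 — sp carbon stabilises the charge somewhat, but still a poor LG
Reversing gives the worst-to-best order requested.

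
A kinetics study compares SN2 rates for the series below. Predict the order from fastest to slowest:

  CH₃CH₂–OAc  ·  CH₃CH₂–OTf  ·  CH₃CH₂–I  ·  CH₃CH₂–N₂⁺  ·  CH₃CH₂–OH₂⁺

CH₃CH₂–N₂⁺ > CH₃CH₂–OTf > CH₃CH₂–I > CH₃CH₂–OH₂⁺ > CH₃CH₂–OAc

Same R in every case — rank the leaving groups.
The more stable X⁻ (or X) is on its own — i.e. the weaker a base it is — the better a leaving group it makes.
CH₃CH₂–N₂⁺ loses N₂: no meaningful conjugate acid; N₂ departs as an exceptionally stable neutral molecule
CH₃CH₂–OTf loses OTf⁻: pKₐ(CF₃SO₃H (triflic acid)) ≈ -14
CH₃CH₂–I loses I⁻: pKₐ(HI) ≈ -10
CH₃CH₂–OH₂⁺ loses H₂O: pKₐ(H₃O⁺) ≈ -1.7
CH₃CH₂–OAc loses AcO⁻: pKₐ(CH₃COOH) ≈ 4.8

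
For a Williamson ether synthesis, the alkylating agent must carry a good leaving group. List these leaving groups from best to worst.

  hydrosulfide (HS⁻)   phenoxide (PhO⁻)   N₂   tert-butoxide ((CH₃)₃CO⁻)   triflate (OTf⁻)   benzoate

N₂ > triflate (OTf⁻) > benzoate > hydrosulfide (HS⁻) > phenoxide (PhO⁻) > tert-butoxide ((CH₃)₃CO⁻)

N₂: no meaningful conjugate acid; N₂ departs as an exceptionally stable neutral molecule
triflate (OTf⁻): pKₐ(CF₃SO₃H (triflic acid)) ≈ -14
benzoate: pKₐ(C₆H₅COOH) ≈ 4.2
hydrosulfide (HS⁻): pKₐ(H₂S) ≈ 7
phenoxide (PhO⁻): pKₐ(C₆H₅OH (phenol)) ≈ 10
tert-butoxide ((CH₃)₃CO⁻): pKₐ(t-BuOH) ≈ 18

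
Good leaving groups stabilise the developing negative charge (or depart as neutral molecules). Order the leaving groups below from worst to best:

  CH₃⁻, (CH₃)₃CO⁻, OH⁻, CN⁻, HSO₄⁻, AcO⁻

CH₃⁻ < (CH₃)₃CO⁻ < OH⁻ < CN⁻ < AcO⁻ < HSO₄⁻

Leaving-group ability tracks the stability of the departed species; conjugate-acid pKₐ is the usual yardstick (lower pKₐ → better LG).
HSO₄⁻: pKₐ(H₂SO₄) ≈ -3
AcO⁻: pKₐ(CH₃COOH) ≈ 4.8
CN⁻: pKₐ(HCN) ≈ 9.2
OH⁻: pKₐ(H₂O) ≈ 15.7 — strong base; essentially never leaves without prior activation
(CH₃)₃CO⁻: pKₐ(t-BuOH) ≈ 18 — bulky, strongly basic alkoxide
CH₃⁻: pKₐ(CH₄) ≈ 48
Listed from poorest to best leaving group as asked.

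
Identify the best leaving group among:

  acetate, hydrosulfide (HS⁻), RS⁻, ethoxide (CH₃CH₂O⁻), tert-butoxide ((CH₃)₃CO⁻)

acetate: pKₐ(CH₃COOH) ≈ 4.8
hydrosulfide (HS⁻): pKₐ(H₂S) ≈ 7
RS⁻: pKₐ(RSH (a thiol)) ≈ 10.5
ethoxide (CH₃CH₂O⁻): pKₐ(CH₃CH₂OH) ≈ 16
tert-butoxide ((CH₃)₃CO⁻): pKₐ(t-BuOH) ≈ 18

acetate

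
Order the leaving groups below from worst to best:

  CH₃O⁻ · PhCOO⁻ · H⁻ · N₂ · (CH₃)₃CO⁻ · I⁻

H⁻ < (CH₃)₃CO⁻ < CH₃O⁻ < PhCOO⁻ < I⁻ < N₂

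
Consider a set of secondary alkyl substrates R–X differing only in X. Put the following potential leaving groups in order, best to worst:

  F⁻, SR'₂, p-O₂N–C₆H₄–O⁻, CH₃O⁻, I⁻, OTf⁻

OTf⁻ > I⁻ > SR'₂ > F⁻ > p-O₂N–C₆H₄–O⁻ > CH₃O⁻

Rank by basicity of the departing species: weakest base leaves most easily.
OTf⁻: pKₐ(CF₃SO₃H (triflic acid)) ≈ -14
I⁻: pKₐ(HI) ≈ -10 — large, highly polarisable; very weak base
SR'₂: pKₐ(R'₂SH⁺) ≈ -7
F⁻: pKₐ(HF) ≈ 3.2
p-O₂N–C₆H₄–O⁻: pKₐ(p-nitrophenol) ≈ 7.2
CH₃O⁻: pKₐ(CH₃OH) ≈ 15.5 — strong base; alkoxides do not leave unassisted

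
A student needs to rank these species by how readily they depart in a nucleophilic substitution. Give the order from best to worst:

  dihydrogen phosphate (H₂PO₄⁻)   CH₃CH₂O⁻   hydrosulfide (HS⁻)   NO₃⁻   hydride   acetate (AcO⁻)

NO₃⁻ > dihydrogen phosphate (H₂PO₄⁻) > acetate (AcO⁻) > hydrosulfide (HS⁻) > CH₃CH₂O⁻ > hydride

NO₃⁻: pKₐ(HNO₃) ≈ -1.3 — resonance-delocalised over three oxygens
dihydrogen phosphate (H₂PO₄⁻): pKₐ(H₃PO₄) ≈ 2.1
acetate (AcO⁻): pKₐ(CH₃COOH) ≈ 4.8 — resonance-stabilised but still a weak base
hydrosulfide (HS⁻): pKₐ(H₂S) ≈ 7
CH₃CH₂O⁻: pKₐ(CH₃CH₂OH) ≈ 16 — strong base; alkoxides do not leave unassisted
hydride: pKₐ(H₂) ≈ 36 — extremely strong base; leaves only in special hydride-transfer contexts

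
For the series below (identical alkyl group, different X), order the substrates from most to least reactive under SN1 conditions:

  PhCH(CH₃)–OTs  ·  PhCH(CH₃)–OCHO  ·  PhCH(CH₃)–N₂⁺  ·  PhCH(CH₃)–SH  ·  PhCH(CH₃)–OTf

With the same alkyl group throughout, only the leaving group differentiates the rates.
Leaving-group ability tracks the stability of the departed species; conjugate-acid pKₐ is the usual yardstick (lower pKₐ → better LG).
PhCH(CH₃)–N₂⁺ loses N₂: no meaningful conjugate acid; N₂ departs as an exceptionally stable neutral molecule
PhCH(CH₃)–OTf loses OTf⁻: pKₐ(CF₃SO₃H (triflic acid)) ≈ -14
PhCH(CH₃)–OTs loses OTs⁻: pKₐ(p-CH₃C₆H₄SO₃H (TsOH)) ≈ -2.8
PhCH(CH₃)–OCHO loses HCOO⁻: pKₐ(HCOOH) ≈ 3.8
PhCH(CH₃)–SH loses HS⁻: pKₐ(H₂S) ≈ 7

PhCH(CH₃)–N₂⁺ > PhCH(CH₃)–OTf > PhCH(CH₃)–OTs > PhCH(CH₃)–OCHO > PhCH(CH₃)–SH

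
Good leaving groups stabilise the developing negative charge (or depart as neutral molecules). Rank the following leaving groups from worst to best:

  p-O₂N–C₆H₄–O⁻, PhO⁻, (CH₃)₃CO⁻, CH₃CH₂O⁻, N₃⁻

Rank by basicity of the departing species: weakest base leaves most easily.
N₃⁻: pKₐ(HN₃) ≈ 4.7 — linear, resonance-stabilised
p-O₂N–C₆H₄–O⁻: pKₐ(p-nitrophenol) ≈ 7.2
PhO⁻: pKₐ(C₆H₅OH (phenol)) ≈ 10
CH₃CH₂O⁻: pKₐ(CH₃CH₂OH) ≈ 16 — strong base; alkoxides do not leave unassisted
(CH₃)₃CO⁻: pKₐ(t-BuOH) ≈ 18 — bulky, strongly basic alkoxide
Listed from poorest to best leaving group as asked.

(CH₃)₃CO⁻ < CH₃CH₂O⁻ < PhO⁻ < p-O₂N–C₆H₄–O⁻ < N₃⁻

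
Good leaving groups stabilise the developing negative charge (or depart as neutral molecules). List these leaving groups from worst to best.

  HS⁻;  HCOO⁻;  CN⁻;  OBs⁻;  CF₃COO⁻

CN⁻ < HS⁻ < HCOO⁻ < CF₃COO⁻ < OBs⁻

The more stable X⁻ (or X) is on its own — i.e. the weaker a base it is — the better a leaving group it makes.
OBs⁻: pKₐ(p-BrC₆H₄SO₃H) ≈ -2.8
CF₃COO⁻: pKₐ(CF₃COOH) ≈ 0.2
HCOO⁻: pKₐ(HCOOH) ≈ 3.8
HS⁻: pKₐ(H₂S) ≈ 7
CN⁻: pKₐ(HCN) ≈ 9.2
Listed from poorest to best leaving group as asked.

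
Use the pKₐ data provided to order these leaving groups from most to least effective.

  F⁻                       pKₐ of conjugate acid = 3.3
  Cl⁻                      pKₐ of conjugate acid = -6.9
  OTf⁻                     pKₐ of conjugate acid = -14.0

OTf⁻ > Cl⁻ > F⁻

Lower conjugate-acid pKₐ ⇒ weaker base ⇒ better leaving group.
Sorting by the given values: OTf⁻ (-14.0), Cl⁻ (-6.9), F⁻ (3.3).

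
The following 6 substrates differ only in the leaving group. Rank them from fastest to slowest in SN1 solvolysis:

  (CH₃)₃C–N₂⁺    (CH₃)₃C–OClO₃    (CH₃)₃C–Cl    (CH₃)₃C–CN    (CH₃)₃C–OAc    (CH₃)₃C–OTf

(CH₃)₃C–N₂⁺ > (CH₃)₃C–OTf > (CH₃)₃C–OClO₃ > (CH₃)₃C–Cl > (CH₃)₃C–OAc > (CH₃)₃C–CN

The skeletons are identical, so relative rate is governed entirely by leaving-group ability.
The more stable X⁻ (or X) is on its own — i.e. the weaker a base it is — the better a leaving group it makes.
(CH₃)₃C–N₂⁺ loses N₂: no meaningful conjugate acid; N₂ departs as an exceptionally stable neutral molecule
(CH₃)₃C–OTf loses OTf⁻: pKₐ(CF₃SO₃H (triflic acid)) ≈ -14
(CH₃)₃C–OClO₃ loses ClO₄⁻: pKₐ(HClO₄) ≈ -10
(CH₃)₃C–Cl loses Cl⁻: pKₐ(HCl) ≈ -7
(CH₃)₃C–OAc loses AcO⁻: pKₐ(CH₃COOH) ≈ 4.8
(CH₃)₃C–CN loses CN⁻: pKₐ(HCN) ≈ 9.2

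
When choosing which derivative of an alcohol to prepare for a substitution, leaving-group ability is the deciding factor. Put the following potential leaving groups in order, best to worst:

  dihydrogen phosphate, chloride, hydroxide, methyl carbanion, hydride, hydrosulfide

chloride > dihydrogen phosphate > hydrosulfide > hydroxide > hydride > methyl carbanion

chloride: pKₐ(HCl) ≈ -7
dihydrogen phosphate: pKₐ(H₃PO₄) ≈ 2.1
hydrosulfide: pKₐ(H₂S) ≈ 7
hydroxide: pKₐ(H₂O) ≈ 15.7
hydride: pKₐ(H₂) ≈ 36
methyl carbanion: pKₐ(CH₄) ≈ 48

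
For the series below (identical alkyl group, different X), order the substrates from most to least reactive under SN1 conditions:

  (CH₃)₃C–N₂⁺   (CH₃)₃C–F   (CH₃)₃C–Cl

(CH₃)₃C–N₂⁺ > (CH₃)₃C–Cl > (CH₃)₃C–F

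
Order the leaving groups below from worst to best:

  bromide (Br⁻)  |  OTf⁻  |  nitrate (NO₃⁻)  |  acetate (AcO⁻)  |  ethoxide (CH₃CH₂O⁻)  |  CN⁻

A good leaving group is a weak base: the lower the pKₐ of its conjugate acid, the more readily it departs.
OTf⁻: pKₐ(CF₃SO₃H (triflic acid)) ≈ -14
bromide (Br⁻): pKₐ(HBr) ≈ -9 — weak base; good leaving group
nitrate (NO₃⁻): pKₐ(HNO₃) ≈ -1.3
acetate (AcO⁻): pKₐ(CH₃COOH) ≈ 4.8 — resonance-stabilised but still a weak base
CN⁻: pKₐ(HCN) ≈ 9.2 — sp carbon stabilises the charge somewhat, but still a poor LG
ethoxide (CH₃CH₂O⁻): pKₐ(CH₃CH₂OH) ≈ 16 — strong base; alkoxides do not leave unassisted
Listed from poorest to best leaving group as asked.

ethoxide (CH₃CH₂O⁻) < CN⁻ < acetate (AcO⁻) < nitrate (NO₃⁻) < bromide (Br⁻) < OTf⁻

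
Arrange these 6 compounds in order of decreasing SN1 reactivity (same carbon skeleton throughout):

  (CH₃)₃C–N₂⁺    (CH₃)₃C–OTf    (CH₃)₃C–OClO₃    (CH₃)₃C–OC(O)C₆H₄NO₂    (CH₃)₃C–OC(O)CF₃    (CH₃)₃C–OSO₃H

The skeletons are identical, so relative rate is governed entirely by leaving-group ability.
A good leaving group is a weak base: the lower the pKₐ of its conjugate acid, the more readily it departs.
(CH₃)₃C–N₂⁺ loses N₂: no meaningful conjugate acid; N₂ departs as an exceptionally stable neutral molecule
(CH₃)₃C–OTf loses OTf⁻: pKₐ(CF₃SO₃H (triflic acid)) ≈ -14
(CH₃)₃C–OClO₃ loses ClO₄⁻: pKₐ(HClO₄) ≈ -10
(CH₃)₃C–OSO₃H loses HSO₄⁻: pKₐ(H₂SO₄) ≈ -3
(CH₃)₃C–OC(O)CF₃ loses CF₃COO⁻: pKₐ(CF₃COOH) ≈ 0.2
(CH₃)₃C–OC(O)C₆H₄NO₂ loses p-O₂N–C₆H₄–COO⁻: pKₐ(p-nitrobenzoic acid) ≈ 3.4

(CH₃)₃C–N₂⁺ > (CH₃)₃C–OTf > (CH₃)₃C–OClO₃ > (CH₃)₃C–OSO₃H > (CH₃)₃C–OC(O)CF₃ > (CH₃)₃C–OC(O)C₆H₄NO₂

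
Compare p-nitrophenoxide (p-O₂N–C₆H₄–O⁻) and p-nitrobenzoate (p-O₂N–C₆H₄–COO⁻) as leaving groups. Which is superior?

p-nitrobenzoate (p-O₂N–C₆H₄–COO⁻)

p-nitrobenzoate (p-O₂N–C₆H₄–COO⁻) is the better leaving group.
pKₐ(p-nitrobenzoic acid) ≈ 3.4 versus pKₐ(p-nitrophenol) ≈ 7.2: p-nitrobenzoate (p-O₂N–C₆H₄–COO⁻) is the much weaker base.
Electron-withdrawing nitro group stabilises the carboxylate.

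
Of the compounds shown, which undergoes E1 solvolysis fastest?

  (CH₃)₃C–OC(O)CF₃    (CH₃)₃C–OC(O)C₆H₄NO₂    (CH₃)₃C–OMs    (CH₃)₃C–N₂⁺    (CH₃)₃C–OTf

(CH₃)₃C–N₂⁺

Identical carbon frameworks mean the comparison reduces to leaving-group quality.
Leaving-group ability tracks the stability of the departed species; conjugate-acid pKₐ is the usual yardstick (lower pKₐ → better LG).
(CH₃)₃C–N₂⁺ loses N₂: no meaningful conjugate acid; N₂ departs as an exceptionally stable neutral molecule
(CH₃)₃C–OTf loses OTf⁻: pKₐ(CF₃SO₃H (triflic acid)) ≈ -14
(CH₃)₃C–OMs loses OMs⁻: pKₐ(CH₃SO₃H (MsOH)) ≈ -1.9
(CH₃)₃C–OC(O)CF₃ loses CF₃COO⁻: pKₐ(CF₃COOH) ≈ 0.2
(CH₃)₃C–OC(O)C₆H₄NO₂ loses p-O₂N–C₆H₄–COO⁻: pKₐ(p-nitrobenzoic acid) ≈ 3.4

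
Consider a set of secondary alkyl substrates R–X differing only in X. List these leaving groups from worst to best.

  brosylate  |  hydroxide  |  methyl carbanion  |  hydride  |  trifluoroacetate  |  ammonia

Leaving-group ability tracks the stability of the departed species; conjugate-acid pKₐ is the usual yardstick (lower pKₐ → better LG).
brosylate: pKₐ(p-BrC₆H₄SO₃H) ≈ -2.8
trifluoroacetate: pKₐ(CF₃COOH) ≈ 0.2
ammonia: pKₐ(NH₄⁺) ≈ 9.2
hydroxide: pKₐ(H₂O) ≈ 15.7
hydride: pKₐ(H₂) ≈ 36
methyl carbanion: pKₐ(CH₄) ≈ 48
Reversing gives the worst-to-best order requested.

methyl carbanion < hydride < hydroxide < ammonia < trifluoroacetate < brosylate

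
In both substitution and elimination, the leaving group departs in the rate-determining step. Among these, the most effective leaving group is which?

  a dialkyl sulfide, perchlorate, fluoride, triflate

triflate

The more stable X⁻ (or X) is on its own — i.e. the weaker a base it is — the better a leaving group it makes.
triflate: pKₐ(CF₃SO₃H (triflic acid)) ≈ -14
perchlorate: pKₐ(HClO₄) ≈ -10
a dialkyl sulfide: pKₐ(R'₂SH⁺) ≈ -7
fluoride: pKₐ(HF) ≈ 3.2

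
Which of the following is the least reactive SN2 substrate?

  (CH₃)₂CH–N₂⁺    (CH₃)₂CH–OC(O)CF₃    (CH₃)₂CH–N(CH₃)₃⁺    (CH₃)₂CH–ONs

With the same alkyl group throughout, only the leaving group differentiates the rates.
Leaving-group ability tracks the stability of the departed species; conjugate-acid pKₐ is the usual yardstick (lower pKₐ → better LG).
(CH₃)₂CH–N₂⁺ loses N₂: no meaningful conjugate acid; N₂ departs as an exceptionally stable neutral molecule
(CH₃)₂CH–ONs loses ONs⁻: pKₐ(p-O₂NC₆H₄SO₃H) ≈ -3.5
(CH₃)₂CH–OC(O)CF₃ loses CF₃COO⁻: pKₐ(CF₃COOH) ≈ 0.2
(CH₃)₂CH–N(CH₃)₃⁺ loses NR'₃: pKₐ(R'₃NH⁺) ≈ 10.7

(CH₃)₂CH–N(CH₃)₃⁺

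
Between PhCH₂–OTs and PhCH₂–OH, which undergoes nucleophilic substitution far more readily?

From PhCH₂–OH the departing group would be OH⁻ (pKₐ(H₂O) ≈ 15.7). Strong base; essentially never leaves without prior activation.
From PhCH₂–OTs the leaving group is OTs⁻ (pKₐ(p-CH₃C₆H₄SO₃H (TsOH)) ≈ -2.8). Resonance-delocalised arenesulfonate.
(In practice PhCH₂–OTs is made from PhCH₂–OH by treatment with TsCl / pyridine, converting the hydroxyl into a tosylate.)

PhCH₂–OTs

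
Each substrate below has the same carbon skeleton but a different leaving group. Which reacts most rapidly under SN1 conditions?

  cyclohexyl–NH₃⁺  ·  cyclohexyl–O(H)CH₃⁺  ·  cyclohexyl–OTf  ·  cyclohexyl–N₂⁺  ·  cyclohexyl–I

With the same alkyl group throughout, only the leaving group differentiates the rates.
Leaving-group ability tracks the stability of the departed species; conjugate-acid pKₐ is the usual yardstick (lower pKₐ → better LG).
cyclohexyl–N₂⁺ loses N₂: no meaningful conjugate acid; N₂ departs as an exceptionally stable neutral molecule
cyclohexyl–OTf loses OTf⁻: pKₐ(CF₃SO₃H (triflic acid)) ≈ -14
cyclohexyl–I loses I⁻: pKₐ(HI) ≈ -10
cyclohexyl–O(H)CH₃⁺ loses R'OH: pKₐ(R'OH₂⁺) ≈ -2.4
cyclohexyl–NH₃⁺ loses NH₃: pKₐ(NH₄⁺) ≈ 9.2

cyclohexyl–N₂⁺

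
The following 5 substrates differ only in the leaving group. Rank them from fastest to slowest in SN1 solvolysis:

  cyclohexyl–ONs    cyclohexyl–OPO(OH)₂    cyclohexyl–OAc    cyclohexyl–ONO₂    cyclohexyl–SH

cyclohexyl–ONs > cyclohexyl–ONO₂ > cyclohexyl–OPO(OH)₂ > cyclohexyl–OAc > cyclohexyl–SH

The skeletons are identical, so relative rate is governed entirely by leaving-group ability.
The more stable X⁻ (or X) is on its own — i.e. the weaker a base it is — the better a leaving group it makes.
cyclohexyl–ONs loses ONs⁻: pKₐ(p-O₂NC₆H₄SO₃H) ≈ -3.5
cyclohexyl–ONO₂ loses NO₃⁻: pKₐ(HNO₃) ≈ -1.3
cyclohexyl–OPO(OH)₂ loses H₂PO₄⁻: pKₐ(H₃PO₄) ≈ 2.1
cyclohexyl–OAc loses AcO⁻: pKₐ(CH₃COOH) ≈ 4.8
cyclohexyl–SH loses HS⁻: pKₐ(H₂S) ≈ 7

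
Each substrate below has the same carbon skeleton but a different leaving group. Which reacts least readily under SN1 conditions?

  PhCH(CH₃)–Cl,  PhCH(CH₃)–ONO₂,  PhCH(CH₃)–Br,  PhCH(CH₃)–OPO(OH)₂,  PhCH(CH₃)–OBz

PhCH(CH₃)–OBz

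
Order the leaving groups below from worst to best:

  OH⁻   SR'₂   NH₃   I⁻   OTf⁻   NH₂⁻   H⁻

NH₂⁻ < H⁻ < OH⁻ < NH₃ < SR'₂ < I⁻ < OTf⁻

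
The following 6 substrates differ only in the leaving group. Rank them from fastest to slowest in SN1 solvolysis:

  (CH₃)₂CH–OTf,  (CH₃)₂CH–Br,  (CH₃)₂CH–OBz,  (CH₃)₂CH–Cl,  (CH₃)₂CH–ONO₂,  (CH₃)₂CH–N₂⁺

With the same alkyl group throughout, only the leaving group differentiates the rates.
The more stable X⁻ (or X) is on its own — i.e. the weaker a base it is — the better a leaving group it makes.
(CH₃)₂CH–N₂⁺ loses N₂: no meaningful conjugate acid; N₂ departs as an exceptionally stable neutral molecule
(CH₃)₂CH–OTf loses OTf⁻: pKₐ(CF₃SO₃H (triflic acid)) ≈ -14
(CH₃)₂CH–Br loses Br⁻: pKₐ(HBr) ≈ -9
(CH₃)₂CH–Cl loses Cl⁻: pKₐ(HCl) ≈ -7
(CH₃)₂CH–ONO₂ loses NO₃⁻: pKₐ(HNO₃) ≈ -1.3
(CH₃)₂CH–OBz loses PhCOO⁻: pKₐ(C₆H₅COOH) ≈ 4.2

(CH₃)₂CH–N₂⁺ > (CH₃)₂CH–OTf > (CH₃)₂CH–Br > (CH₃)₂CH–Cl > (CH₃)₂CH–ONO₂ > (CH₃)₂CH–OBz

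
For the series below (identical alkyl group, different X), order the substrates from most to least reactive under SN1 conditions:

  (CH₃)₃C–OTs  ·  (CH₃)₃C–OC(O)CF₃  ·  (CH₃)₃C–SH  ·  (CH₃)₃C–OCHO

Identical carbon frameworks mean the comparison reduces to leaving-group quality.
Rank by basicity of the departing species: weakest base leaves most easily.
(CH₃)₃C–OTs loses OTs⁻: pKₐ(p-CH₃C₆H₄SO₃H (TsOH)) ≈ -2.8
(CH₃)₃C–OC(O)CF₃ loses CF₃COO⁻: pKₐ(CF₃COOH) ≈ 0.2
(CH₃)₃C–OCHO loses HCOO⁻: pKₐ(HCOOH) ≈ 3.8
(CH₃)₃C–SH loses HS⁻: pKₐ(H₂S) ≈ 7

(CH₃)₃C–OTs > (CH₃)₃C–OC(O)CF₃ > (CH₃)₃C–OCHO > (CH₃)₃C–SH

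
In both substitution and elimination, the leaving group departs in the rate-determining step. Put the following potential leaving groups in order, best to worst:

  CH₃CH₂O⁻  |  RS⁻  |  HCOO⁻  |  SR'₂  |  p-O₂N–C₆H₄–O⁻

SR'₂: pKₐ(R'₂SH⁺) ≈ -7
HCOO⁻: pKₐ(HCOOH) ≈ 3.8
p-O₂N–C₆H₄–O⁻: pKₐ(p-nitrophenol) ≈ 7.2
RS⁻: pKₐ(RSH (a thiol)) ≈ 10.5 — moderately basic; rarely leaves without activation
CH₃CH₂O⁻: pKₐ(CH₃CH₂OH) ≈ 16

SR'₂ > HCOO⁻ > p-O₂N–C₆H₄–O⁻ > RS⁻ > CH₃CH₂O⁻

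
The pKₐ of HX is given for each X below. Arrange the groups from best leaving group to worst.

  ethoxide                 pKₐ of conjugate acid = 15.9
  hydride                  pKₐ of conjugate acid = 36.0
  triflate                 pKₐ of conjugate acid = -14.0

triflate > ethoxide > hydride

Lower conjugate-acid pKₐ ⇒ weaker base ⇒ better leaving group.
Sorting by the given values: triflate (-14.0), ethoxide (15.9), hydride (36.0).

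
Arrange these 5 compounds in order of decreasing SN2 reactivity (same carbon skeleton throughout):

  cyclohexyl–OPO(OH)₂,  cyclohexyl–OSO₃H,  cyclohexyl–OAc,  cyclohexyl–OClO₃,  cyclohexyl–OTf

cyclohexyl–OTf > cyclohexyl–OClO₃ > cyclohexyl–OSO₃H > cyclohexyl–OPO(OH)₂ > cyclohexyl–OAc

Identical carbon frameworks mean the comparison reduces to leaving-group quality.
A good leaving group is a weak base: the lower the pKₐ of its conjugate acid, the more readily it departs.
cyclohexyl–OTf loses OTf⁻: pKₐ(CF₃SO₃H (triflic acid)) ≈ -14
cyclohexyl–OClO₃ loses ClO₄⁻: pKₐ(HClO₄) ≈ -10
cyclohexyl–OSO₃H loses HSO₄⁻: pKₐ(H₂SO₄) ≈ -3
cyclohexyl–OPO(OH)₂ loses H₂PO₄⁻: pKₐ(H₃PO₄) ≈ 2.1
cyclohexyl–OAc loses AcO⁻: pKₐ(CH₃COOH) ≈ 4.8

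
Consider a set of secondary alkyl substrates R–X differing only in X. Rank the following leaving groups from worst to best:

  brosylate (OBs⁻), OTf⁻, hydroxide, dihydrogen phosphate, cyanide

hydroxide < cyanide < dihydrogen phosphate < brosylate (OBs⁻) < OTf⁻

Rank by basicity of the departing species: weakest base leaves most easily.
OTf⁻: pKₐ(CF₃SO₃H (triflic acid)) ≈ -14
brosylate (OBs⁻): pKₐ(p-BrC₆H₄SO₃H) ≈ -2.8 — arenesulfonate with a p-bromo substituent
dihydrogen phosphate: pKₐ(H₃PO₄) ≈ 2.1 — moderate base; biological leaving group after further activation
cyanide: pKₐ(HCN) ≈ 9.2 — sp carbon stabilises the charge somewhat, but still a poor LG
hydroxide: pKₐ(H₂O) ≈ 15.7
Reversing gives the worst-to-best order requested.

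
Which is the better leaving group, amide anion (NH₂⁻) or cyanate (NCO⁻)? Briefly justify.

cyanate (NCO⁻)

cyanate (NCO⁻) is the better leaving group.
pKₐ(HOCN) ≈ 3.5 versus pKₐ(NH₃) ≈ 38: cyanate (NCO⁻) is the much weaker base.
Resonance between N and O.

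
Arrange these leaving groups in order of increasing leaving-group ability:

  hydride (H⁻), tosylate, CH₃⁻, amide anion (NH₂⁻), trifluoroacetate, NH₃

The more stable X⁻ (or X) is on its own — i.e. the weaker a base it is — the better a leaving group it makes.
tosylate: pKₐ(p-CH₃C₆H₄SO₃H (TsOH)) ≈ -2.8
trifluoroacetate: pKₐ(CF₃COOH) ≈ 0.2
NH₃: pKₐ(NH₄⁺) ≈ 9.2 — neutral but moderately basic; leaves from R–NH₃⁺
hydride (H⁻): pKₐ(H₂) ≈ 36 — extremely strong base; leaves only in special hydride-transfer contexts
amide anion (NH₂⁻): pKₐ(NH₃) ≈ 38
CH₃⁻: pKₐ(CH₄) ≈ 48 — unstabilised carbanion; the worst conceivable leaving group
Reversing gives the worst-to-best order requested.

CH₃⁻ < amide anion (NH₂⁻) < hydride (H⁻) < NH₃ < trifluoroacetate < tosylate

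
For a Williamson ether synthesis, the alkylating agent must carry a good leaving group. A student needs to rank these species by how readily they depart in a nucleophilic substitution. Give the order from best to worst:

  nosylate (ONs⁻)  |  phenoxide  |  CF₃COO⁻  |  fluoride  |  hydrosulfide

nosylate (ONs⁻) > CF₃COO⁻ > fluoride > hydrosulfide > phenoxide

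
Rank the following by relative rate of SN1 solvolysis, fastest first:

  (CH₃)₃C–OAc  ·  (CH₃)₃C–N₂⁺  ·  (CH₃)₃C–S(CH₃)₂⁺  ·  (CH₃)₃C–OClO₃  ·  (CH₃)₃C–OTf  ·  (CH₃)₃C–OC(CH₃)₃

The skeletons are identical, so relative rate is governed entirely by leaving-group ability.
A good leaving group is a weak base: the lower the pKₐ of its conjugate acid, the more readily it departs.
(CH₃)₃C–N₂⁺ loses N₂: no meaningful conjugate acid; N₂ departs as an exceptionally stable neutral molecule
(CH₃)₃C–OTf loses OTf⁻: pKₐ(CF₃SO₃H (triflic acid)) ≈ -14
(CH₃)₃C–OClO₃ loses ClO₄⁻: pKₐ(HClO₄) ≈ -10
(CH₃)₃C–S(CH₃)₂⁺ loses SR'₂: pKₐ(R'₂SH⁺) ≈ -7
(CH₃)₃C–OAc loses AcO⁻: pKₐ(CH₃COOH) ≈ 4.8
(CH₃)₃C–OC(CH₃)₃ loses (CH₃)₃CO⁻: pKₐ(t-BuOH) ≈ 18

(CH₃)₃C–N₂⁺ > (CH₃)₃C–OTf > (CH₃)₃C–OClO₃ > (CH₃)₃C–S(CH₃)₂⁺ > (CH₃)₃C–OAc > (CH₃)₃C–OC(CH₃)₃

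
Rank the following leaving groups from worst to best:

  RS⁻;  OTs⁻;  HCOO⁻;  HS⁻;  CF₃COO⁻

RS⁻ < HS⁻ < HCOO⁻ < CF₃COO⁻ < OTs⁻

A good leaving group is a weak base: the lower the pKₐ of its conjugate acid, the more readily it departs.
OTs⁻: pKₐ(p-CH₃C₆H₄SO₃H (TsOH)) ≈ -2.8
CF₃COO⁻: pKₐ(CF₃COOH) ≈ 0.2
HCOO⁻: pKₐ(HCOOH) ≈ 3.8
HS⁻: pKₐ(H₂S) ≈ 7
RS⁻: pKₐ(RSH (a thiol)) ≈ 10.5
Reversing gives the worst-to-best order requested.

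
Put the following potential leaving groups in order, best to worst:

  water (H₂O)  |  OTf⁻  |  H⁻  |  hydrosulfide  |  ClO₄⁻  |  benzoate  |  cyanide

OTf⁻ > ClO₄⁻ > water (H₂O) > benzoate > hydrosulfide > cyanide > H⁻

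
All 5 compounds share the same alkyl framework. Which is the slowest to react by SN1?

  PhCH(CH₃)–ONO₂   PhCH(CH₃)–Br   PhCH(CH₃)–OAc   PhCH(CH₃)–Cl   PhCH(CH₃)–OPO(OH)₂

PhCH(CH₃)–OAc

The skeletons are identical, so relative rate is governed entirely by leaving-group ability.
The more stable X⁻ (or X) is on its own — i.e. the weaker a base it is — the better a leaving group it makes.
PhCH(CH₃)–Br loses Br⁻: pKₐ(HBr) ≈ -9
PhCH(CH₃)–Cl loses Cl⁻: pKₐ(HCl) ≈ -7
PhCH(CH₃)–ONO₂ loses NO₃⁻: pKₐ(HNO₃) ≈ -1.3
PhCH(CH₃)–OPO(OH)₂ loses H₂PO₄⁻: pKₐ(H₃PO₄) ≈ 2.1
PhCH(CH₃)–OAc loses AcO⁻: pKₐ(CH₃COOH) ≈ 4.8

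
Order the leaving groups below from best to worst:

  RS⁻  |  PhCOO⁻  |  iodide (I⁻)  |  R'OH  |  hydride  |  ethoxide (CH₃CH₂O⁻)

iodide (I⁻): pKₐ(HI) ≈ -10
R'OH: pKₐ(R'OH₂⁺) ≈ -2.4
PhCOO⁻: pKₐ(C₆H₅COOH) ≈ 4.2
RS⁻: pKₐ(RSH (a thiol)) ≈ 10.5
ethoxide (CH₃CH₂O⁻): pKₐ(CH₃CH₂OH) ≈ 16
hydride: pKₐ(H₂) ≈ 36

iodide (I⁻) > R'OH > PhCOO⁻ > RS⁻ > ethoxide (CH₃CH₂O⁻) > hydride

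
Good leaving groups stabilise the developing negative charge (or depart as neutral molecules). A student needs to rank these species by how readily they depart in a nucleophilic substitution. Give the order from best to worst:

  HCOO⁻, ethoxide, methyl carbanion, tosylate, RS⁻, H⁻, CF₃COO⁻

Leaving-group ability tracks the stability of the departed species; conjugate-acid pKₐ is the usual yardstick (lower pKₐ → better LG).
tosylate: pKₐ(p-CH₃C₆H₄SO₃H (TsOH)) ≈ -2.8 — resonance-delocalised arenesulfonate
CF₃COO⁻: pKₐ(CF₃COOH) ≈ 0.2 — strongly electron-withdrawing CF₃ stabilises the carboxylate
HCOO⁻: pKₐ(HCOOH) ≈ 3.8 — resonance-stabilised carboxylate
RS⁻: pKₐ(RSH (a thiol)) ≈ 10.5 — moderately basic; rarely leaves without activation
ethoxide: pKₐ(CH₃CH₂OH) ≈ 16 — strong base; alkoxides do not leave unassisted
H⁻: pKₐ(H₂) ≈ 36 — extremely strong base; leaves only in special hydride-transfer contexts
methyl carbanion: pKₐ(CH₄) ≈ 48 — unstabilised carbanion; the worst conceivable leaving group

tosylate > CF₃COO⁻ > HCOO⁻ > RS⁻ > ethoxide > H⁻ > methyl carbanion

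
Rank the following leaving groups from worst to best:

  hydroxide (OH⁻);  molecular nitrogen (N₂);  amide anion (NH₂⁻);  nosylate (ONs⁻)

amide anion (NH₂⁻) < hydroxide (OH⁻) < nosylate (ONs⁻) < molecular nitrogen (N₂)

A good leaving group is a weak base: the lower the pKₐ of its conjugate acid, the more readily it departs.
molecular nitrogen (N₂): no meaningful conjugate acid; N₂ departs as an exceptionally stable neutral molecule
nosylate (ONs⁻): pKₐ(p-O₂NC₆H₄SO₃H) ≈ -3.5
hydroxide (OH⁻): pKₐ(H₂O) ≈ 15.7
amide anion (NH₂⁻): pKₐ(NH₃) ≈ 38
The question asks for worst first, so the sequence is read in increasing leaving-group ability.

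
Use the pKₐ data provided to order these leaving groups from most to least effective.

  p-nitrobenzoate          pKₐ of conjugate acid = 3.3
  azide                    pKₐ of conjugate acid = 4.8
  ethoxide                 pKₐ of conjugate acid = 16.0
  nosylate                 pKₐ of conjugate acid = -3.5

nosylate > p-nitrobenzoate > azide > ethoxide

Lower conjugate-acid pKₐ ⇒ weaker base ⇒ better leaving group.
Sorting by the given values: nosylate (-3.5), p-nitrobenzoate (3.3), azide (4.8), ethoxide (16.0).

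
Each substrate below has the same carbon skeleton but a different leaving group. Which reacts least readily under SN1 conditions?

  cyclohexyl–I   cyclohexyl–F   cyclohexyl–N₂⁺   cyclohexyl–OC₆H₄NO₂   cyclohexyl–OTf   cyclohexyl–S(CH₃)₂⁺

cyclohexyl–OC₆H₄NO₂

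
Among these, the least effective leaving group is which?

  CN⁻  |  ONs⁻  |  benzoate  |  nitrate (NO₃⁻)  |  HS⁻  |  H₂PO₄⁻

CN⁻

ONs⁻: pKₐ(p-O₂NC₆H₄SO₃H) ≈ -3.5
nitrate (NO₃⁻): pKₐ(HNO₃) ≈ -1.3
H₂PO₄⁻: pKₐ(H₃PO₄) ≈ 2.1
benzoate: pKₐ(C₆H₅COOH) ≈ 4.2
HS⁻: pKₐ(H₂S) ≈ 7
CN⁻: pKₐ(HCN) ≈ 9.2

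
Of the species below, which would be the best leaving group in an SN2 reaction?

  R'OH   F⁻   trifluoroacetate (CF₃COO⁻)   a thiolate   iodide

iodide

Leaving-group ability tracks the stability of the departed species; conjugate-acid pKₐ is the usual yardstick (lower pKₐ → better LG).
iodide: pKₐ(HI) ≈ -10
R'OH: pKₐ(R'OH₂⁺) ≈ -2.4
trifluoroacetate (CF₃COO⁻): pKₐ(CF₃COOH) ≈ 0.2
F⁻: pKₐ(HF) ≈ 3.2
a thiolate: pKₐ(RSH (a thiol)) ≈ 10.5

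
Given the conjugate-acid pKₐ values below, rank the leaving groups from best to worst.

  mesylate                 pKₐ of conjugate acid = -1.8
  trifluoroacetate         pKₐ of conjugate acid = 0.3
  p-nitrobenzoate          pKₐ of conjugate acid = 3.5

Lower conjugate-acid pKₐ ⇒ weaker base ⇒ better leaving group.
Sorting by the given values: mesylate (-1.8), trifluoroacetate (0.3), p-nitrobenzoate (3.5).

mesylate > trifluoroacetate > p-nitrobenzoate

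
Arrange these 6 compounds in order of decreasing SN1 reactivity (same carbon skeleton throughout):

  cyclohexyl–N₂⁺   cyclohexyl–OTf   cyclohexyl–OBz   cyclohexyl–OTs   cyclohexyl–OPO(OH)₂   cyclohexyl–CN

cyclohexyl–N₂⁺ > cyclohexyl–OTf > cyclohexyl–OTs > cyclohexyl–OPO(OH)₂ > cyclohexyl–OBz > cyclohexyl–CN

Same R in every case — rank the leaving groups.
A good leaving group is a weak base: the lower the pKₐ of its conjugate acid, the more readily it departs.
cyclohexyl–N₂⁺ loses N₂: no meaningful conjugate acid; N₂ departs as an exceptionally stable neutral molecule
cyclohexyl–OTf loses OTf⁻: pKₐ(CF₃SO₃H (triflic acid)) ≈ -14
cyclohexyl–OTs loses OTs⁻: pKₐ(p-CH₃C₆H₄SO₃H (TsOH)) ≈ -2.8
cyclohexyl–OPO(OH)₂ loses H₂PO₄⁻: pKₐ(H₃PO₄) ≈ 2.1
cyclohexyl–OBz loses PhCOO⁻: pKₐ(C₆H₅COOH) ≈ 4.2
cyclohexyl–CN loses CN⁻: pKₐ(HCN) ≈ 9.2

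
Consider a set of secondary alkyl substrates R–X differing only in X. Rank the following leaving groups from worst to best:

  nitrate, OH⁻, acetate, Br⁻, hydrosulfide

Br⁻: pKₐ(HBr) ≈ -9
nitrate: pKₐ(HNO₃) ≈ -1.3
acetate: pKₐ(CH₃COOH) ≈ 4.8
hydrosulfide: pKₐ(H₂S) ≈ 7
OH⁻: pKₐ(H₂O) ≈ 15.7
The question asks for worst first, so the sequence is read in increasing leaving-group ability.

OH⁻ < hydrosulfide < acetate < nitrate < Br⁻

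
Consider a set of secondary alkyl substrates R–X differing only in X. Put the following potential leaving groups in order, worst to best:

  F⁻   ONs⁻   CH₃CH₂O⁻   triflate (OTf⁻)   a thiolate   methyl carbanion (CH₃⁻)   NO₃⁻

The more stable X⁻ (or X) is on its own — i.e. the weaker a base it is — the better a leaving group it makes.
triflate (OTf⁻): pKₐ(CF₃SO₃H (triflic acid)) ≈ -14
ONs⁻: pKₐ(p-O₂NC₆H₄SO₃H) ≈ -3.5 — p-nitro group further stabilises the sulfonate
NO₃⁻: pKₐ(HNO₃) ≈ -1.3 — resonance-delocalised over three oxygens
F⁻: pKₐ(HF) ≈ 3.2 — small and strongly basic; the poor halide leaving group
a thiolate: pKₐ(RSH (a thiol)) ≈ 10.5 — moderately basic; rarely leaves without activation
CH₃CH₂O⁻: pKₐ(CH₃CH₂OH) ≈ 16 — strong base; alkoxides do not leave unassisted
methyl carbanion (CH₃⁻): pKₐ(CH₄) ≈ 48 — unstabilised carbanion; the worst conceivable leaving group
Listed from poorest to best leaving group as asked.

methyl carbanion (CH₃⁻) < CH₃CH₂O⁻ < a thiolate < F⁻ < NO₃⁻ < ONs⁻ < triflate (OTf⁻)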